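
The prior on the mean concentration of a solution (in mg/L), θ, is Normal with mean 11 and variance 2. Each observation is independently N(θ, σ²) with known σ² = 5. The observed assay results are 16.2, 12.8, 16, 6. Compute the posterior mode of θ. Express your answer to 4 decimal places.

θ̂_MAP = 12.0769

n = 4; x̄ = (16.2 + 12.8 + 16 + 6)/4 = 51/4 = 12.75.
For a Normal prior and Normal likelihood with known variance, the posterior is Normal; its mode equals its mean, the precision-weighted average.
Prior precision 1/σ₀² = 1/2 = 0.5; data precision n/σ² = 4/5 = 0.8.
θ̂ = (0.5·11 + 0.8·12.75) / (0.5 + 0.8) = 15.7/1.3 = 157/13 ≈ 12.0769.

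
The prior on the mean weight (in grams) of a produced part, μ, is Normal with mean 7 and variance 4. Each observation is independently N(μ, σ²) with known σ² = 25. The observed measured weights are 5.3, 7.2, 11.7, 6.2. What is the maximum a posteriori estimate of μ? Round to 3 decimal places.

n = 4; x̄ = (5.3 + 7.2 + 11.7 + 6.2)/4 = 30.4/4 = 7.6.
For a Normal prior and Normal likelihood with known variance, the posterior is Normal; its mode equals its mean, the precision-weighted average.
Prior precision 1/σ₀² = 1/4 = 0.25; data precision n/σ² = 4/25 = 0.16.
μ̂ = (0.25·7 + 0.16·7.6) / (0.25 + 0.16) = 2.966/0.41 = 1483/205 ≈ 7.234.

μ̂_MAP = 7.234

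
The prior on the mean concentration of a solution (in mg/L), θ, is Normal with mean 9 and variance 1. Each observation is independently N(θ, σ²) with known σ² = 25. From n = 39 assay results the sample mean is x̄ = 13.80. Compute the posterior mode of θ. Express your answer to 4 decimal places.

n = 39, x̄ = 13.80.
For a Normal prior and Normal likelihood with known variance, the posterior is Normal; its mode equals its mean, the precision-weighted average.
Prior precision 1/σ₀² = 1/1 = 1; data precision n/σ² = 39/25 = 1.56.
θ̂ = (1·9 + 1.56·13.8) / (1 + 1.56) = 30.528/2.56 = 11.9250.

θ̂_MAP = 11.9250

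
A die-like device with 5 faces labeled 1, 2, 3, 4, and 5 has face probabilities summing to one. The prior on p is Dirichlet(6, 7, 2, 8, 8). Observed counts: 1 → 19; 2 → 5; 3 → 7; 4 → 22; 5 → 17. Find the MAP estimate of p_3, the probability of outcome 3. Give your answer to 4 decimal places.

MAP estimate: 0.0833

The posterior is Dirichlet(αᵢ + nᵢ) = Dirichlet(25, 12, 9, 30, 25).
For a Dirichlet(a₁,…,a_K) with all aᵢ > 1, the mode has j-th component (aⱼ − 1)/(Σaᵢ − K).
Here Σaᵢ = 101 and K = 5, so p_3 = (9 − 1)/(101 − 5) = 8/96 ≈ 0.0833.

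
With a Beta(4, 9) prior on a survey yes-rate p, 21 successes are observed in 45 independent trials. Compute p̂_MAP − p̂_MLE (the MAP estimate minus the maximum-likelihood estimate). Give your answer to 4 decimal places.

Posterior is Beta(25, 33); MAP = (25−1)/(58−2) = 24/56 ≈ 0.42857.
MLE ignores the prior: p̂_MLE = k/n = 21/45 ≈ 0.46667.
Difference = 24/56 − 21/45 = -4/105 ≈ -0.0381.

MAP − MLE = -0.0381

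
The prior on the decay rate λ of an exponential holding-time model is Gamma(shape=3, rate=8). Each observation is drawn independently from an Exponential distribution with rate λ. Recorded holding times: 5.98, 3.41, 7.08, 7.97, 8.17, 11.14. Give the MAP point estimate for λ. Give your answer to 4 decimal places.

λ̂_MAP = 0.1546

The Exponential(rate=λ) likelihood is ∝ λ^n e^(−λΣtᵢ). Here n = 6 and Σtᵢ = 5.98 + 3.41 + 7.08 + 7.97 + 8.17 + 11.14 = 43.75.
Posterior ∝ λ^2e^(−8λ) · λ^6e^(−43.75λ) = λ^8e^(−51.75λ), i.e. Gamma(9, 51.75).
Mode = (a−1)/b = 8/51.75 ≈ 0.1546.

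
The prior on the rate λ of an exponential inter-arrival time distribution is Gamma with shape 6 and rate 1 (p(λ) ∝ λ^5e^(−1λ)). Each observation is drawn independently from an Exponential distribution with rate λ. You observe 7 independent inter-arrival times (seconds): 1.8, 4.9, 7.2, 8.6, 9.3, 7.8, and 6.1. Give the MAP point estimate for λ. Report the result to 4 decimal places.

The Exponential(rate=λ) likelihood is ∝ λ^n e^(−λΣtᵢ). Here n = 7 and Σtᵢ = 1.8 + 4.9 + 7.2 + 8.6 + 9.3 + 7.8 + 6.1 = 45.7.
Posterior ∝ λ^5e^(−1λ) · λ^7e^(−45.7λ) = λ^12e^(−46.7λ), i.e. Gamma(13, 46.7).
Mode = (a−1)/b = 12/46.7 ≈ 0.2570.

λ̂_MAP = 0.2570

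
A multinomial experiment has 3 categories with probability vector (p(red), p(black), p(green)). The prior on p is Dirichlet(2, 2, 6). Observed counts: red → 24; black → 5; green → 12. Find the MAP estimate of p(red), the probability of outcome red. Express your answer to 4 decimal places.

The posterior is Dirichlet(αᵢ + nᵢ) = Dirichlet(26, 7, 18).
For a Dirichlet(a₁,…,a_K) with all aᵢ > 1, the mode has j-th component (aⱼ − 1)/(Σaᵢ − K).
Here Σaᵢ = 51 and K = 3, so p(red) = (26 − 1)/(51 − 3) = 25/48 ≈ 0.5208.

MAP estimate of p(red) = 0.5208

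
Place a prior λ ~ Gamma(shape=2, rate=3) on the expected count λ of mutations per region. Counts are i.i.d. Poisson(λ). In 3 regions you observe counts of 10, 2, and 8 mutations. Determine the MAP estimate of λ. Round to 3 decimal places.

λ̂_MAP = 3.500

Σxᵢ = 10+2+8 = 20, with n = 3.
Posterior ∝ λe^(−3λ) · λ^20e^(−3λ) = λ^21e^(−6λ), i.e. Gamma(shape=22, rate=6).
The mode of a Gamma(a, b) with a ≥ 1 (shape–rate) is (a−1)/b = 21/6 ≈ 3.500.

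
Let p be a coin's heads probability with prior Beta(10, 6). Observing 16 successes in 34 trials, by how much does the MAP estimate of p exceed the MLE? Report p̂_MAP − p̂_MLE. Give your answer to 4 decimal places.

Posterior is Beta(26, 24); MAP = (26−1)/(50−2) = 25/48 ≈ 0.52083.
MLE ignores the prior: p̂_MLE = k/n = 16/34 ≈ 0.47059.
Difference = 25/48 − 16/34 = 41/816 ≈ 0.0502.

MAP − MLE = 0.0502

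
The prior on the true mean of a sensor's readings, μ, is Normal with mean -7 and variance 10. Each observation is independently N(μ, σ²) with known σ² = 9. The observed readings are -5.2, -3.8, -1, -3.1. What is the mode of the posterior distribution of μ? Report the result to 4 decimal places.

μ̂_MAP = -3.9592

n = 4; x̄ = ((-5.2) + (-3.8) + (-1) + (-3.1))/4 = -13.1/4 = -3.275.
For a Normal prior and Normal likelihood with known variance, the posterior is Normal; its mode equals its mean, the precision-weighted average.
Prior precision 1/σ₀² = 1/10 = 0.1; data precision n/σ² = 4/9.
μ̂ = (0.1·(-7) + (4/9)·(-3.275)) / (0.1 + 4/9) = (-97/45)/(49/90) = -194/49 ≈ -3.9592.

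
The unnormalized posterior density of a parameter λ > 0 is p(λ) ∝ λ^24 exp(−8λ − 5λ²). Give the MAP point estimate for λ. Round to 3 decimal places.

λ̂_MAP = 1.200

ℓ'(λ) = 24/λ − 8 − 10λ. Setting this to zero and multiplying by λ: 10λ² + 8λ − 24 = 0.
λ = (−8 + √(8² + 4·10·24)) / (2·10) = (−8 + √1024) / 20 = (−8 + 32)/20 = 6/5.
ℓ''(λ) = −24/λ² − 10 < 0, confirming a maximum.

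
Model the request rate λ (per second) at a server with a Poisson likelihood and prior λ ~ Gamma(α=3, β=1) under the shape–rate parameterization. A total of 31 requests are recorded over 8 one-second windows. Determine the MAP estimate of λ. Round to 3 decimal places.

λ̂_MAP = 3.667

Σxᵢ = 31, n = 8.
Posterior ∝ λ^2e^(−1λ) · λ^31e^(−8λ) = λ^33e^(−9λ), i.e. Gamma(shape=34, rate=9).
The mode of a Gamma(a, b) with a ≥ 1 (shape–rate) is (a−1)/b = 33/9 ≈ 3.667.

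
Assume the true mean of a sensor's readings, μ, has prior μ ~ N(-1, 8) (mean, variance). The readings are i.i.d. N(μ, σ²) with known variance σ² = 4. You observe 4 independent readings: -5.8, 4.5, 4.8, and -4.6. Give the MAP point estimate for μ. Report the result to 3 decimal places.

μ̂_MAP = -0.356

n = 4; x̄ = ((-5.8) + 4.5 + 4.8 + (-4.6))/4 = -1.1/4 = -0.275.
For a Normal prior and Normal likelihood with known variance, the posterior is Normal; its mode equals its mean, the precision-weighted average.
Prior precision 1/σ₀² = 1/8 = 0.125; data precision n/σ² = 4/4 = 1.
μ̂ = (0.125·(-1) + 1·(-0.275)) / (0.125 + 1) = (-0.4)/1.125 = -16/45 ≈ -0.356.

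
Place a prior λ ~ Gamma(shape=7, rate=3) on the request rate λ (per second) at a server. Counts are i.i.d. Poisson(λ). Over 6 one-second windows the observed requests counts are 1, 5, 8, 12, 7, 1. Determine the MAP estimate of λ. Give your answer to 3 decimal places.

λ̂_MAP = 4.444

Σxᵢ = 1+5+8+12+7+1 = 34, with n = 6.
Posterior ∝ λ^6e^(−3λ) · λ^34e^(−6λ) = λ^40e^(−9λ), i.e. Gamma(shape=41, rate=9).
The mode of a Gamma(a, b) with a ≥ 1 (shape–rate) is (a−1)/b = 40/9 ≈ 4.444.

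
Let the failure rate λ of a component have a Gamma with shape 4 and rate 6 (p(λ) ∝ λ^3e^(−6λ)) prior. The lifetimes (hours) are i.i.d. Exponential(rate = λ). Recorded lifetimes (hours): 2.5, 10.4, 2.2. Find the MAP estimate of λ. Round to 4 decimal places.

The Exponential(rate=λ) likelihood is ∝ λ^n e^(−λΣtᵢ). Here n = 3 and Σtᵢ = 2.5 + 10.4 + 2.2 = 15.1.
Posterior ∝ λ^3e^(−6λ) · λ^3e^(−15.1λ) = λ^6e^(−21.1λ), i.e. Gamma(7, 21.1).
Mode = (a−1)/b = 6/21.1 ≈ 0.2844.

λ̂_MAP = 0.2844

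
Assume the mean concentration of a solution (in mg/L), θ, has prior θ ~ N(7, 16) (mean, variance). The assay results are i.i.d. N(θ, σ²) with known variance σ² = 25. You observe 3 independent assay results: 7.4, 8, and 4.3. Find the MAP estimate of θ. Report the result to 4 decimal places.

n = 3; x̄ = (7.4 + 8 + 4.3)/3 = 19.7/3 = 197/30 ≈ 6.5667.
For a Normal prior and Normal likelihood with known variance, the posterior is Normal; its mode equals its mean, the precision-weighted average.
Prior precision 1/σ₀² = 1/16 = 0.0625; data precision n/σ² = 3/25 = 0.12.
θ̂ = (0.0625·7 + 0.12·(197/30)) / (0.0625 + 0.12) = 1.2255/0.1825 = 2451/365 ≈ 6.7151.

θ̂_MAP = 6.7151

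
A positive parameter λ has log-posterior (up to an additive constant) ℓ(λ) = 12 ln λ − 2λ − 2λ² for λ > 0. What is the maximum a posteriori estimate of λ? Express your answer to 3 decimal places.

λ̂_MAP = 1.500

ℓ'(λ) = 12/λ − 2 − 4λ. Setting this to zero and multiplying by λ: 4λ² + 2λ − 12 = 0.
λ = (−2 + √(2² + 4·4·12)) / (2·4) = (−2 + √196) / 8 = (−2 + 14)/8 = 3/2.
ℓ''(λ) = −12/λ² − 4 < 0, confirming a maximum.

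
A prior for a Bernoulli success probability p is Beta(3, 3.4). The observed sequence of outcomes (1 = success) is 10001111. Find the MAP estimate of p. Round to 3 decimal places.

p̂_MAP = 0.565

Prior: Beta(3, 3.4).
Data: 5 successes in 8 trials (from the sequence). The binomial likelihood contributes p^5(1−p)^3, so the posterior is Beta(3+5, 3.4+3) = Beta(8, 6.4).
For Beta(a, b) with a, b > 1 the mode is (a−1)/(a+b−2) = 7/12.4 ≈ 0.565.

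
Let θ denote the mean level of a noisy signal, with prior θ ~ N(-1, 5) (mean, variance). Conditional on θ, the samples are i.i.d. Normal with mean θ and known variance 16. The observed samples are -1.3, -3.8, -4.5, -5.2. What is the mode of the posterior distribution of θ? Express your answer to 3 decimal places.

θ̂_MAP = -2.500

n = 4; x̄ = ((-1.3) + (-3.8) + (-4.5) + (-5.2))/4 = -14.8/4 = -3.7.
For a Normal prior and Normal likelihood with known variance, the posterior is Normal; its mode equals its mean, the precision-weighted average.
Prior precision 1/σ₀² = 1/5 = 0.2; data precision n/σ² = 4/16 = 0.25.
θ̂ = (0.2·(-1) + 0.25·(-3.7)) / (0.2 + 0.25) = (-1.125)/0.45 = -2.500.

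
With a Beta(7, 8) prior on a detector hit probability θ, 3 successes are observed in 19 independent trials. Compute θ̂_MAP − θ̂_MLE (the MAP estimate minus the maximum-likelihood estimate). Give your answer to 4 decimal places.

MAP − MLE = 0.1234

Posterior is Beta(10, 24); MAP = (10−1)/(34−2) = 9/32 ≈ 0.28125.
MLE ignores the prior: θ̂_MLE = k/n = 3/19 ≈ 0.15789.
Difference = 9/32 − 3/19 = 75/608 ≈ 0.1234.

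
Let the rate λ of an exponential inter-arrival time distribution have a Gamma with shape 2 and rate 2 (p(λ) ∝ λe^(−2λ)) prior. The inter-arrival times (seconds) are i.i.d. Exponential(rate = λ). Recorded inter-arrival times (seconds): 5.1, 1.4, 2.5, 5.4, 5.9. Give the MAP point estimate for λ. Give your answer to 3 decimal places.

λ̂_MAP = 0.269

The Exponential(rate=λ) likelihood is ∝ λ^n e^(−λΣtᵢ). Here n = 5 and Σtᵢ = 5.1 + 1.4 + 2.5 + 5.4 + 5.9 = 20.3.
Posterior ∝ λe^(−2λ) · λ^5e^(−20.3λ) = λ^6e^(−22.3λ), i.e. Gamma(7, 22.3).
Mode = (a−1)/b = 6/22.3 ≈ 0.269.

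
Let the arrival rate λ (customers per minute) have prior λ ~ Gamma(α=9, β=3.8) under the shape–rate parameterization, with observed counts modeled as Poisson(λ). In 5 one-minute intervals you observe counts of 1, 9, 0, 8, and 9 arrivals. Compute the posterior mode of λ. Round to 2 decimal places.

λ̂_MAP = 3.98

Σxᵢ = 1+9+0+8+9 = 27, with n = 5.
Posterior ∝ λ^8e^(−3.8λ) · λ^27e^(−5λ) = λ^35e^(−8.8λ), i.e. Gamma(shape=36, rate=8.8).
The mode of a Gamma(a, b) with a ≥ 1 (shape–rate) is (a−1)/b = 35/8.8 ≈ 3.98.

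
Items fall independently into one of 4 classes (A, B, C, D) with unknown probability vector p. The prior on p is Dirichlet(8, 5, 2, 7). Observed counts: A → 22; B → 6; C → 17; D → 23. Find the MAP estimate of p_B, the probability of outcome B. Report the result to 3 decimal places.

MAP estimate of p_B = 0.116

The posterior is Dirichlet(αᵢ + nᵢ) = Dirichlet(30, 11, 19, 30).
For a Dirichlet(a₁,…,a_K) with all aᵢ > 1, the mode has j-th component (aⱼ − 1)/(Σaᵢ − K).
Here Σaᵢ = 90 and K = 4, so p_B = (11 − 1)/(90 − 4) = 10/86 ≈ 0.116.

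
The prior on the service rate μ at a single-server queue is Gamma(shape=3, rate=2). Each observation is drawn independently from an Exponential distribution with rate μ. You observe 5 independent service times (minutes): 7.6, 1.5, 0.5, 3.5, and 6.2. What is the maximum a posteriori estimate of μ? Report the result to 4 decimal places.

μ̂_MAP = 0.3286

The Exponential(rate=μ) likelihood is ∝ μ^n e^(−μΣtᵢ). Here n = 5 and Σtᵢ = 7.6 + 1.5 + 0.5 + 3.5 + 6.2 = 19.3.
Posterior ∝ μ^2e^(−2μ) · μ^5e^(−19.3μ) = μ^7e^(−21.3μ), i.e. Gamma(8, 21.3).
Mode = (a−1)/b = 7/21.3 ≈ 0.3286.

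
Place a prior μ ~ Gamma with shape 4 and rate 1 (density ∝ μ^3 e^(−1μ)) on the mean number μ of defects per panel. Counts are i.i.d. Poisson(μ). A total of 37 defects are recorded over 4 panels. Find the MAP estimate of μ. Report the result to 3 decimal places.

Σxᵢ = 37, n = 4.
Posterior ∝ μ^3e^(−1μ) · μ^37e^(−4μ) = μ^40e^(−5μ), i.e. Gamma(shape=41, rate=5).
The mode of a Gamma(a, b) with a ≥ 1 (shape–rate) is (a−1)/b = 40/5 ≈ 8.000.

μ̂_MAP = 8.000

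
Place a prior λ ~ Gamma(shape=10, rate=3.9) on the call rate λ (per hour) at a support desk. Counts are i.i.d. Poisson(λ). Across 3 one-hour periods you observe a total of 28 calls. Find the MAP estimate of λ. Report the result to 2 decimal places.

Σxᵢ = 28, n = 3.
Posterior ∝ λ^9e^(−3.9λ) · λ^28e^(−3λ) = λ^37e^(−6.9λ), i.e. Gamma(shape=38, rate=6.9).
The mode of a Gamma(a, b) with a ≥ 1 (shape–rate) is (a−1)/b = 37/6.9 ≈ 5.36.

λ̂_MAP = 5.36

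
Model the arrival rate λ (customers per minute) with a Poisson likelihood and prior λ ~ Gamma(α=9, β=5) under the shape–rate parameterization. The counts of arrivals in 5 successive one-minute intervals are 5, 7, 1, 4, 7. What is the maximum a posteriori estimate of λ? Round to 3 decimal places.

Σxᵢ = 5+7+1+4+7 = 24, with n = 5.
Posterior ∝ λ^8e^(−5λ) · λ^24e^(−5λ) = λ^32e^(−10λ), i.e. Gamma(shape=33, rate=10).
The mode of a Gamma(a, b) with a ≥ 1 (shape–rate) is (a−1)/b = 32/10 ≈ 3.200.

λ̂_MAP = 3.200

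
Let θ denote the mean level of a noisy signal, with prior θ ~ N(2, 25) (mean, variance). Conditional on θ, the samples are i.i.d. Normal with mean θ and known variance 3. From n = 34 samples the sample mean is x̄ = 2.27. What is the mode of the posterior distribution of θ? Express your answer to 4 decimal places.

θ̂_MAP = 2.2691

n = 34, x̄ = 2.27.
For a Normal prior and Normal likelihood with known variance, the posterior is Normal; its mode equals its mean, the precision-weighted average.
Prior precision 1/σ₀² = 1/25 = 0.04; data precision n/σ² = 34/3.
θ̂ = (0.04·2 + (34/3)·2.27) / (0.04 + 34/3) = (3871/150)/(853/75) = 3871/1706 ≈ 2.2691.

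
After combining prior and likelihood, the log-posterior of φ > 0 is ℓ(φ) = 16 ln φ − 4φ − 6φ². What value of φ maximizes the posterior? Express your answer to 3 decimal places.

φ̂_MAP = 1.000

ℓ'(φ) = 16/φ − 4 − 12φ. Setting this to zero and multiplying by φ: 12φ² + 4φ − 16 = 0.
φ = (−4 + √(4² + 4·12·16)) / (2·12) = (−4 + √784) / 24 = (−4 + 28)/24 = 1.
ℓ''(φ) = −16/φ² − 12 < 0, confirming a maximum.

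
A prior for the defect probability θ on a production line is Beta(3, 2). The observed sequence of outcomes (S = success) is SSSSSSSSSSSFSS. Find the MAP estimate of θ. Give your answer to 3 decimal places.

θ̂_MAP = 0.882

Prior: Beta(3, 2).
Data: 13 successes in 14 trials (from the sequence). The binomial likelihood contributes θ^13(1−θ)^1, so the posterior is Beta(3+13, 2+1) = Beta(16, 3).
For Beta(a, b) with a, b > 1 the mode is (a−1)/(a+b−2) = 15/17 ≈ 0.882.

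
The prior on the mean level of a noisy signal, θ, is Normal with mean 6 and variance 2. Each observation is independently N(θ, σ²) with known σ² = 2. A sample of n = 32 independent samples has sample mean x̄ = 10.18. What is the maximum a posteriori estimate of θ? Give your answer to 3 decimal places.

n = 32, x̄ = 10.18.
For a Normal prior and Normal likelihood with known variance, the posterior is Normal; its mode equals its mean, the precision-weighted average.
Prior precision 1/σ₀² = 1/2 = 0.5; data precision n/σ² = 32/2 = 16.
θ̂ = (0.5·6 + 16·10.18) / (0.5 + 16) = 165.88/16.5 = 754/75 ≈ 10.053.

θ̂_MAP = 10.053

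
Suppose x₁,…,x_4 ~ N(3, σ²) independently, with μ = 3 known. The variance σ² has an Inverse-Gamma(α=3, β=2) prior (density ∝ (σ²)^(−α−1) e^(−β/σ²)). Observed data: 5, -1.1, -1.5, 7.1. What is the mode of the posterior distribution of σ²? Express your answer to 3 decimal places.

σ̂²_MAP = 5.156

Sum of squared deviations about the known mean: SS = (5−3)² + (-1.1−3)² + (-1.5−3)² + (7.1−3)² = 57.87.
The Normal likelihood contributes (σ²)^(−n/2) exp(−SS/(2σ²)), so the posterior is Inverse-Gamma(α + n/2, β + SS/2) = Inverse-Gamma(5, 30.935).
The mode of Inverse-Gamma(a, b) is b/(a+1) = 30.935/6 ≈ 5.156.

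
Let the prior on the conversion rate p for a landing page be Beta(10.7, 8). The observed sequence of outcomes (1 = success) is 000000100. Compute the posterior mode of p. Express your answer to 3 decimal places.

Prior: Beta(10.7, 8).
Data: 1 success in 9 trials (from the sequence). The binomial likelihood contributes p(1−p)^8, so the posterior is Beta(10.7+1, 8+8) = Beta(11.7, 16).
For Beta(a, b) with a, b > 1 the mode is (a−1)/(a+b−2) = 10.7/25.7 ≈ 0.416.

p̂_MAP = 0.416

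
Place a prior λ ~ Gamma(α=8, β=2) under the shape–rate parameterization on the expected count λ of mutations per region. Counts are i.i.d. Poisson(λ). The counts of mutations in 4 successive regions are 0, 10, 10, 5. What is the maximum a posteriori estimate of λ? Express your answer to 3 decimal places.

Σxᵢ = 0+10+10+5 = 25, with n = 4.
Posterior ∝ λ^7e^(−2λ) · λ^25e^(−4λ) = λ^32e^(−6λ), i.e. Gamma(shape=33, rate=6).
The mode of a Gamma(a, b) with a ≥ 1 (shape–rate) is (a−1)/b = 32/6 ≈ 5.333.

λ̂_MAP = 5.333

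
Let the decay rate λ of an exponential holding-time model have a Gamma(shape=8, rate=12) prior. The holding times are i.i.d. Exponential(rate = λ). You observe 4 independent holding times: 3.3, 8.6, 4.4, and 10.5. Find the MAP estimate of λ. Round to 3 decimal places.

The Exponential(rate=λ) likelihood is ∝ λ^n e^(−λΣtᵢ). Here n = 4 and Σtᵢ = 3.3 + 8.6 + 4.4 + 10.5 = 26.8.
Posterior ∝ λ^7e^(−12λ) · λ^4e^(−26.8λ) = λ^11e^(−38.8λ), i.e. Gamma(12, 38.8).
Mode = (a−1)/b = 11/38.8 ≈ 0.284.

λ̂_MAP = 0.284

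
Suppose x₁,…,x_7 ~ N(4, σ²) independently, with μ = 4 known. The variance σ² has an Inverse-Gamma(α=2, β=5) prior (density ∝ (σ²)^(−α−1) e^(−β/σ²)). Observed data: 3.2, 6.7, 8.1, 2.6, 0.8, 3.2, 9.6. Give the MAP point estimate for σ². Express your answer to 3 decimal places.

Sum of squared deviations about the known mean: SS = (3.2−4)² + (6.7−4)² + (8.1−4)² + (2.6−4)² + (0.8−4)² + (3.2−4)² + (9.6−4)² = 68.94.
The Normal likelihood contributes (σ²)^(−n/2) exp(−SS/(2σ²)), so the posterior is Inverse-Gamma(α + n/2, β + SS/2) = Inverse-Gamma(5.5, 39.47).
The mode of Inverse-Gamma(a, b) is b/(a+1) = 39.47/6.5 ≈ 6.072.

σ̂²_MAP = 6.072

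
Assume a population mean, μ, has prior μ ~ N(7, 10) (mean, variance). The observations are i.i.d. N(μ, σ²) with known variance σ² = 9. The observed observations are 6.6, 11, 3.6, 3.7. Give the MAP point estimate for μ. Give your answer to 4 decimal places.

μ̂_MAP = 6.3673

n = 4; x̄ = (6.6 + 11 + 3.6 + 3.7)/4 = 24.9/4 = 6.225.
For a Normal prior and Normal likelihood with known variance, the posterior is Normal; its mode equals its mean, the precision-weighted average.
Prior precision 1/σ₀² = 1/10 = 0.1; data precision n/σ² = 4/9.
μ̂ = (0.1·7 + (4/9)·6.225) / (0.1 + 4/9) = (52/15)/(49/90) = 312/49 ≈ 6.3673.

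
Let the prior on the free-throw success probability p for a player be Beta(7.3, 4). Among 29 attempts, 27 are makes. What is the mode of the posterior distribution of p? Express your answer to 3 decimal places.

Prior: Beta(7.3, 4).
Data: 27 successes in 29 trials. The binomial likelihood contributes p^27(1−p)^2, so the posterior is Beta(7.3+27, 4+2) = Beta(34.3, 6).
For Beta(a, b) with a, b > 1 the mode is (a−1)/(a+b−2) = 33.3/38.3 ≈ 0.869.

p̂_MAP = 0.869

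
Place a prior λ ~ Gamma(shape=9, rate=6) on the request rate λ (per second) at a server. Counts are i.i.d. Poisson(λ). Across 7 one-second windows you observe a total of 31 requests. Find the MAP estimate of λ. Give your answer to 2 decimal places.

Σxᵢ = 31, n = 7.
Posterior ∝ λ^8e^(−6λ) · λ^31e^(−7λ) = λ^39e^(−13λ), i.e. Gamma(shape=40, rate=13).
The mode of a Gamma(a, b) with a ≥ 1 (shape–rate) is (a−1)/b = 39/13 ≈ 3.00.

λ̂_MAP = 3.00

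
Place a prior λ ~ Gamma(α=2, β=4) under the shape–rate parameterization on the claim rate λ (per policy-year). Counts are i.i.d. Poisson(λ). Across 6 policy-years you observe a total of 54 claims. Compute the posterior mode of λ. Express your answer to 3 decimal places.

λ̂_MAP = 5.500

Σxᵢ = 54, n = 6.
Posterior ∝ λe^(−4λ) · λ^54e^(−6λ) = λ^55e^(−10λ), i.e. Gamma(shape=56, rate=10).
The mode of a Gamma(a, b) with a ≥ 1 (shape–rate) is (a−1)/b = 55/10 ≈ 5.500.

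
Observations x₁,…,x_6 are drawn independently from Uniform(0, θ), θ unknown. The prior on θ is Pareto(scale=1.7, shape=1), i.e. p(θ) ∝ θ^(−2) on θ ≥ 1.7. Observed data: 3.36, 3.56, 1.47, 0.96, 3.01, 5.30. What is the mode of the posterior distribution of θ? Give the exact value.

The Uniform(0, θ) likelihood is θ^(−n) for θ ≥ max(xᵢ), zero otherwise. Here max(xᵢ) = 5.30.
Posterior ∝ θ^(−2) · θ^(−6) = θ^(−8) on θ ≥ max(1.7, 5.30) = 5.30.
This density is strictly decreasing in θ, so the posterior mode lies at the lower boundary of the support.

θ̂_MAP = 5.30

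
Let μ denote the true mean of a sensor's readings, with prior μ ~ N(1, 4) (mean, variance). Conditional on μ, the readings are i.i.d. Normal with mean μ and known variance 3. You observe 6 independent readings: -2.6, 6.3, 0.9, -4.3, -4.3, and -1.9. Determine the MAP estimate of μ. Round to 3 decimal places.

μ̂_MAP = -0.763

n = 6; x̄ = ((-2.6) + 6.3 + 0.9 + (-4.3) + (-4.3) + (-1.9))/6 = -5.9/6 = -59/60 ≈ -0.9833.
For a Normal prior and Normal likelihood with known variance, the posterior is Normal; its mode equals its mean, the precision-weighted average.
Prior precision 1/σ₀² = 1/4 = 0.25; data precision n/σ² = 6/3 = 2.
μ̂ = (0.25·1 + 2·(-59/60)) / (0.25 + 2) = (-103/60)/2.25 = -103/135 ≈ -0.763.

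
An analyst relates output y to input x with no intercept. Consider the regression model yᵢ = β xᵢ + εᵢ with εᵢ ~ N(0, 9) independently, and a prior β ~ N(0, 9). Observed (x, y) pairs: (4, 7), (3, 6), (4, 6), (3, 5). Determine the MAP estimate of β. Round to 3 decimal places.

log p(β | y) = −Σ(yᵢ − βxᵢ)²/(2·9) − β²/(2·9) + const.
Setting the derivative to zero: Σxᵢ(yᵢ − βxᵢ)/9 − β/9 = 0, so β = Σxᵢyᵢ / (Σxᵢ² + σ²/τ²).
Σxᵢyᵢ = 4·7 + 3·6 + 4·6 + 3·5 = 85; Σxᵢ² = 50; σ²/τ² = 1.
β̂_MAP = 85 / (50 + 1) = 85/51 ≈ 1.667.

β̂_MAP = 1.667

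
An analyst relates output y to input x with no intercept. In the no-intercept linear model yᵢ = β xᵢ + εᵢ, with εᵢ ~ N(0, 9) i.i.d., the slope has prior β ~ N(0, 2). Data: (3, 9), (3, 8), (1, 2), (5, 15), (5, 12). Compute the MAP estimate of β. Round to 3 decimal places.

log p(β | y) = −Σ(yᵢ − βxᵢ)²/(2·9) − β²/(2·2) + const.
Setting the derivative to zero: Σxᵢ(yᵢ − βxᵢ)/9 − β/2 = 0, so β = Σxᵢyᵢ / (Σxᵢ² + σ²/τ²).
Σxᵢyᵢ = 3·9 + 3·8 + 1·2 + 5·15 + 5·12 = 188; Σxᵢ² = 69; σ²/τ² = 4.5.
β̂_MAP = 188 / (69 + 4.5) = 188/73.5 ≈ 2.558.

β̂_MAP = 2.558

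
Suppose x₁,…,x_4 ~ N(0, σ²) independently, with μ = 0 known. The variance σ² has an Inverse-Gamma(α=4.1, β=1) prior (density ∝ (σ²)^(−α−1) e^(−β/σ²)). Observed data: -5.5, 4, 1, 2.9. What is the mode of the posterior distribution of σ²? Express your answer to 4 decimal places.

Sum of squared deviations about the known mean: SS = (-5.5−0)² + (4−0)² + (1−0)² + (2.9−0)² = 55.66.
The Normal likelihood contributes (σ²)^(−n/2) exp(−SS/(2σ²)), so the posterior is Inverse-Gamma(α + n/2, β + SS/2) = Inverse-Gamma(6.1, 28.83).
The mode of Inverse-Gamma(a, b) is b/(a+1) = 28.83/7.1 ≈ 4.0606.

σ̂²_MAP = 4.0606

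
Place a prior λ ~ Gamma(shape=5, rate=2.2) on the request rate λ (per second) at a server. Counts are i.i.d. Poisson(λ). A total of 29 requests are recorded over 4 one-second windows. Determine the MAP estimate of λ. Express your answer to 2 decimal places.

Σxᵢ = 29, n = 4.
Posterior ∝ λ^4e^(−2.2λ) · λ^29e^(−4λ) = λ^33e^(−6.2λ), i.e. Gamma(shape=34, rate=6.2).
The mode of a Gamma(a, b) with a ≥ 1 (shape–rate) is (a−1)/b = 33/6.2 ≈ 5.32.

λ̂_MAP = 5.32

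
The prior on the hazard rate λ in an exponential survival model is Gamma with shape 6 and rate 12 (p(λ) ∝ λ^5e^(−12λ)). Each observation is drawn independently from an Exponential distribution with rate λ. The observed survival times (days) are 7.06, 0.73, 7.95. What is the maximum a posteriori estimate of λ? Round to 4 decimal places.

λ̂_MAP = 0.2884

The Exponential(rate=λ) likelihood is ∝ λ^n e^(−λΣtᵢ). Here n = 3 and Σtᵢ = 7.06 + 0.73 + 7.95 = 15.74.
Posterior ∝ λ^5e^(−12λ) · λ^3e^(−15.74λ) = λ^8e^(−27.74λ), i.e. Gamma(9, 27.74).
Mode = (a−1)/b = 8/27.74 ≈ 0.2884.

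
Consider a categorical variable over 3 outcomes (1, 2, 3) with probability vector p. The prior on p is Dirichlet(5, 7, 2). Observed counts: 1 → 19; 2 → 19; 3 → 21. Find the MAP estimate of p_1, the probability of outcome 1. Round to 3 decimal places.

The posterior is Dirichlet(αᵢ + nᵢ) = Dirichlet(24, 26, 23).
For a Dirichlet(a₁,…,a_K) with all aᵢ > 1, the mode has j-th component (aⱼ − 1)/(Σaᵢ − K).
Here Σaᵢ = 73 and K = 3, so p_1 = (24 − 1)/(73 − 3) = 23/70 ≈ 0.329.

MAP estimate: 0.329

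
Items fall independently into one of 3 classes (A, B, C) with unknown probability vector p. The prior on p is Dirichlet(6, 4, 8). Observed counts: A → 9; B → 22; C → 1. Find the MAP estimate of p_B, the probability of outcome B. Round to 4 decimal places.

MAP estimate of p_B = 0.5319

The posterior is Dirichlet(αᵢ + nᵢ) = Dirichlet(15, 26, 9).
For a Dirichlet(a₁,…,a_K) with all aᵢ > 1, the mode has j-th component (aⱼ − 1)/(Σaᵢ − K).
Here Σaᵢ = 50 and K = 3, so p_B = (26 − 1)/(50 − 3) = 25/47 ≈ 0.5319.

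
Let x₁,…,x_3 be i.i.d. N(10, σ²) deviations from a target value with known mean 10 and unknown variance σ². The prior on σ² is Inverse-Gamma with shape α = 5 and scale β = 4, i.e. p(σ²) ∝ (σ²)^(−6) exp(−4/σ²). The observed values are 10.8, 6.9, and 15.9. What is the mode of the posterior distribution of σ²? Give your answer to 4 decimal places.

Sum of squared deviations about the known mean: SS = (10.8−10)² + (6.9−10)² + (15.9−10)² = 45.06.
The Normal likelihood contributes (σ²)^(−n/2) exp(−SS/(2σ²)), so the posterior is Inverse-Gamma(α + n/2, β + SS/2) = Inverse-Gamma(6.5, 26.53).
The mode of Inverse-Gamma(a, b) is b/(a+1) = 26.53/7.5 ≈ 3.5373.

σ̂²_MAP = 3.5373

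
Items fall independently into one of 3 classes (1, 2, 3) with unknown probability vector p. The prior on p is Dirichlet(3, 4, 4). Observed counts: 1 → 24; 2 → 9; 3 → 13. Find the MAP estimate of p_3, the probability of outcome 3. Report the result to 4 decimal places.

MAP estimate: 0.2963

The posterior is Dirichlet(αᵢ + nᵢ) = Dirichlet(27, 13, 17).
For a Dirichlet(a₁,…,a_K) with all aᵢ > 1, the mode has j-th component (aⱼ − 1)/(Σaᵢ − K).
Here Σaᵢ = 57 and K = 3, so p_3 = (17 − 1)/(57 − 3) = 16/54 ≈ 0.2963.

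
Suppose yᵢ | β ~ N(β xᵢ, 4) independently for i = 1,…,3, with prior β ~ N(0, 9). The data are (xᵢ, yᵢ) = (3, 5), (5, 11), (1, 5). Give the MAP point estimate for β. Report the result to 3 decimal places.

β̂_MAP = 2.116

log p(β | y) = −Σ(yᵢ − βxᵢ)²/(2·4) − β²/(2·9) + const.
Setting the derivative to zero: Σxᵢ(yᵢ − βxᵢ)/4 − β/9 = 0, so β = Σxᵢyᵢ / (Σxᵢ² + σ²/τ²).
Σxᵢyᵢ = 3·5 + 5·11 + 1·5 = 75; Σxᵢ² = 35; σ²/τ² = 4/9.
β̂_MAP = 75 / (35 + 4/9) = 75/(319/9) = 675/319 ≈ 2.116.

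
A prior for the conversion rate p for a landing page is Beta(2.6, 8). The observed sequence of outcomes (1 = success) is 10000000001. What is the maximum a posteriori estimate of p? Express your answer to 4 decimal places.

p̂_MAP = 0.1837

Prior: Beta(2.6, 8).
Data: 2 successes in 11 trials (from the sequence). The binomial likelihood contributes p^2(1−p)^9, so the posterior is Beta(2.6+2, 8+9) = Beta(4.6, 17).
For Beta(a, b) with a, b > 1 the mode is (a−1)/(a+b−2) = 3.6/19.6 ≈ 0.1837.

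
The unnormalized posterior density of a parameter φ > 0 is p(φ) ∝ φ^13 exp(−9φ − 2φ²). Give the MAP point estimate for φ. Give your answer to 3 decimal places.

ℓ'(φ) = 13/φ − 9 − 4φ. Setting this to zero and multiplying by φ: 4φ² + 9φ − 13 = 0.
φ = (−9 + √(9² + 4·4·13)) / (2·4) = (−9 + √289) / 8 = (−9 + 17)/8 = 1.
ℓ''(φ) = −13/φ² − 4 < 0, confirming a maximum.

φ̂_MAP = 1.000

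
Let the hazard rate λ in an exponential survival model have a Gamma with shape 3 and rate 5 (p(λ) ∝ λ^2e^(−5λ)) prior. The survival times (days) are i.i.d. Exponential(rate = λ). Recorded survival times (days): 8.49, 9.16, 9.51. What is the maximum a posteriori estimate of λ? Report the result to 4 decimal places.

The Exponential(rate=λ) likelihood is ∝ λ^n e^(−λΣtᵢ). Here n = 3 and Σtᵢ = 8.49 + 9.16 + 9.51 = 27.16.
Posterior ∝ λ^2e^(−5λ) · λ^3e^(−27.16λ) = λ^5e^(−32.16λ), i.e. Gamma(6, 32.16).
Mode = (a−1)/b = 5/32.16 ≈ 0.1555.

λ̂_MAP = 0.1555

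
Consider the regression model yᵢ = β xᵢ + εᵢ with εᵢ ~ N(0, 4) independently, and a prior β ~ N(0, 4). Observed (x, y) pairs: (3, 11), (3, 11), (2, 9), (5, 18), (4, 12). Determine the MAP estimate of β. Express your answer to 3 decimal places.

log p(β | y) = −Σ(yᵢ − βxᵢ)²/(2·4) − β²/(2·4) + const.
Setting the derivative to zero: Σxᵢ(yᵢ − βxᵢ)/4 − β/4 = 0, so β = Σxᵢyᵢ / (Σxᵢ² + σ²/τ²).
Σxᵢyᵢ = 3·11 + 3·11 + 2·9 + 5·18 + 4·12 = 222; Σxᵢ² = 63; σ²/τ² = 1.
β̂_MAP = 222 / (63 + 1) = 222/64 ≈ 3.469.

β̂_MAP = 3.469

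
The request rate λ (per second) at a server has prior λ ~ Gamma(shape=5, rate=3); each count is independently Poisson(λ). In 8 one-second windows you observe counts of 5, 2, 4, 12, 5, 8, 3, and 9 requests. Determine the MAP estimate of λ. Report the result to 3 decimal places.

λ̂_MAP = 4.727

Σxᵢ = 5+2+4+12+5+8+3+9 = 48, with n = 8.
Posterior ∝ λ^4e^(−3λ) · λ^48e^(−8λ) = λ^52e^(−11λ), i.e. Gamma(shape=53, rate=11).
The mode of a Gamma(a, b) with a ≥ 1 (shape–rate) is (a−1)/b = 52/11 ≈ 4.727.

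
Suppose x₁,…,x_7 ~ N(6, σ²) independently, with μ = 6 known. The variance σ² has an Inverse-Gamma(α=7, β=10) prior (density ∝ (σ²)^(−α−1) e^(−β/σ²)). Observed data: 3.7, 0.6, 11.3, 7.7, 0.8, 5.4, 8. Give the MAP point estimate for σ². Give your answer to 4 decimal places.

Sum of squared deviations about the known mean: SS = (3.7−6)² + (0.6−6)² + (11.3−6)² + (7.7−6)² + (0.8−6)² + (5.4−6)² + (8−6)² = 96.83.
The Normal likelihood contributes (σ²)^(−n/2) exp(−SS/(2σ²)), so the posterior is Inverse-Gamma(α + n/2, β + SS/2) = Inverse-Gamma(10.5, 58.415).
The mode of Inverse-Gamma(a, b) is b/(a+1) = 58.415/11.5 ≈ 5.0796.

σ̂²_MAP = 5.0796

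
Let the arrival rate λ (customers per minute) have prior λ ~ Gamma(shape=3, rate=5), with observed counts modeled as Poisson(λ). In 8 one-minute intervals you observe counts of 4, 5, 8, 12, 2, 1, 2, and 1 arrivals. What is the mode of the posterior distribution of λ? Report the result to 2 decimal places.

λ̂_MAP = 2.85

Σxᵢ = 4+5+8+12+2+1+2+1 = 35, with n = 8.
Posterior ∝ λ^2e^(−5λ) · λ^35e^(−8λ) = λ^37e^(−13λ), i.e. Gamma(shape=38, rate=13).
The mode of a Gamma(a, b) with a ≥ 1 (shape–rate) is (a−1)/b = 37/13 ≈ 2.85.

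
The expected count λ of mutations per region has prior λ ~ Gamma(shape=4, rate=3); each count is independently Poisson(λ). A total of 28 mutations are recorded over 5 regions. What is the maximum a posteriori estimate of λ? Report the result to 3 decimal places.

λ̂_MAP = 3.875

Σxᵢ = 28, n = 5.
Posterior ∝ λ^3e^(−3λ) · λ^28e^(−5λ) = λ^31e^(−8λ), i.e. Gamma(shape=32, rate=8).
The mode of a Gamma(a, b) with a ≥ 1 (shape–rate) is (a−1)/b = 31/8 ≈ 3.875.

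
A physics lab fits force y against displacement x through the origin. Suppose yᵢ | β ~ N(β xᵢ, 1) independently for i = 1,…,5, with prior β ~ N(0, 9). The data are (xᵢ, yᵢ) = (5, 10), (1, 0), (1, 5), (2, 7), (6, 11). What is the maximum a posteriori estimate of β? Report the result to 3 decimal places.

log p(β | y) = −Σ(yᵢ − βxᵢ)²/(2·1) − β²/(2·9) + const.
Setting the derivative to zero: Σxᵢ(yᵢ − βxᵢ)/1 − β/9 = 0, so β = Σxᵢyᵢ / (Σxᵢ² + σ²/τ²).
Σxᵢyᵢ = 5·10 + 1·0 + 1·5 + 2·7 + 6·11 = 135; Σxᵢ² = 67; σ²/τ² = 1/9.
β̂_MAP = 135 / (67 + 1/9) = 135/(604/9) = 1215/604 ≈ 2.012.

β̂_MAP = 2.012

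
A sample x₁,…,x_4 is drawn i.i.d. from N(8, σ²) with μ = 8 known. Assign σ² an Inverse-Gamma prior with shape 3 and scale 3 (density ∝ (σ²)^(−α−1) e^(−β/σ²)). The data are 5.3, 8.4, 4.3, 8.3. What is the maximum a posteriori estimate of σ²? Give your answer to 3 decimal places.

Sum of squared deviations about the known mean: SS = (5.3−8)² + (8.4−8)² + (4.3−8)² + (8.3−8)² = 21.23.
The Normal likelihood contributes (σ²)^(−n/2) exp(−SS/(2σ²)), so the posterior is Inverse-Gamma(α + n/2, β + SS/2) = Inverse-Gamma(5, 13.615).
The mode of Inverse-Gamma(a, b) is b/(a+1) = 13.615/6 ≈ 2.269.

σ̂²_MAP = 2.269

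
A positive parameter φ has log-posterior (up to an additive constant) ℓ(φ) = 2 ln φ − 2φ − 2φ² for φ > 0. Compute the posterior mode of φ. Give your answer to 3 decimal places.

φ̂_MAP = 0.500

ℓ'(φ) = 2/φ − 2 − 4φ. Setting this to zero and multiplying by φ: 4φ² + 2φ − 2 = 0.
φ = (−2 + √(2² + 4·4·2)) / (2·4) = (−2 + √36) / 8 = (−2 + 6)/8 = 1/2.
ℓ''(φ) = −2/φ² − 4 < 0, confirming a maximum.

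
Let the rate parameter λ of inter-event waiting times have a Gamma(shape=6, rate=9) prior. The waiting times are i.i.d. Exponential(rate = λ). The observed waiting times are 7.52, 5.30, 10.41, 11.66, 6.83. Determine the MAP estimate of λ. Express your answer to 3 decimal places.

λ̂_MAP = 0.197

The Exponential(rate=λ) likelihood is ∝ λ^n e^(−λΣtᵢ). Here n = 5 and Σtᵢ = 7.52 + 5.30 + 10.41 + 11.66 + 6.83 = 41.72.
Posterior ∝ λ^5e^(−9λ) · λ^5e^(−41.72λ) = λ^10e^(−50.72λ), i.e. Gamma(11, 50.72).
Mode = (a−1)/b = 10/50.72 ≈ 0.197.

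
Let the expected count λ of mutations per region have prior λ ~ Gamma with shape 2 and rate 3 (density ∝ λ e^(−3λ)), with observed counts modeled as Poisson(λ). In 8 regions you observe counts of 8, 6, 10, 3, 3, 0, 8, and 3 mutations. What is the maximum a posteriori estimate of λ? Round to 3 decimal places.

Σxᵢ = 8+6+10+3+3+0+8+3 = 41, with n = 8.
Posterior ∝ λe^(−3λ) · λ^41e^(−8λ) = λ^42e^(−11λ), i.e. Gamma(shape=43, rate=11).
The mode of a Gamma(a, b) with a ≥ 1 (shape–rate) is (a−1)/b = 42/11 ≈ 3.818.

λ̂_MAP = 3.818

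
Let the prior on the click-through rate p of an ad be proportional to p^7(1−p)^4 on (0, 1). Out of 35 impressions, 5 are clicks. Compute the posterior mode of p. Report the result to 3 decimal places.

The prior density ∝ p^7(1−p)^4 is the kernel of Beta(8, 5).
Data: 5 successes in 35 trials. The binomial likelihood contributes p^5(1−p)^30, so the posterior is Beta(8+5, 5+30) = Beta(13, 35).
For Beta(a, b) with a, b > 1 the mode is (a−1)/(a+b−2) = 12/46 ≈ 0.261.

p̂_MAP = 0.261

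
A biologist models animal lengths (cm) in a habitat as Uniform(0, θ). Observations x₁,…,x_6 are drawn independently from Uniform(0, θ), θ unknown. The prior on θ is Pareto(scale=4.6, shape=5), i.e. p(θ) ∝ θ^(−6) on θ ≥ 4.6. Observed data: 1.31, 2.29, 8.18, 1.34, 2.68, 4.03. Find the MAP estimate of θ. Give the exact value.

The Uniform(0, θ) likelihood is θ^(−n) for θ ≥ max(xᵢ), zero otherwise. Here max(xᵢ) = 8.18.
Posterior ∝ θ^(−6) · θ^(−6) = θ^(−12) on θ ≥ max(4.6, 8.18) = 8.18.
This density is strictly decreasing in θ, so the posterior mode lies at the lower boundary of the support.

θ̂_MAP = 8.18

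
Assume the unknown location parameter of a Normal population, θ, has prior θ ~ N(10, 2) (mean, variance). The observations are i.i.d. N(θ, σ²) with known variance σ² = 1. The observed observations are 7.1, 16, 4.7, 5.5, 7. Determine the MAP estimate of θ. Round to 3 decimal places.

θ̂_MAP = 8.236

n = 5; x̄ = (7.1 + 16 + 4.7 + 5.5 + 7)/5 = 40.3/5 = 8.06.
For a Normal prior and Normal likelihood with known variance, the posterior is Normal; its mode equals its mean, the precision-weighted average.
Prior precision 1/σ₀² = 1/2 = 0.5; data precision n/σ² = 5/1 = 5.
θ̂ = (0.5·10 + 5·8.06) / (0.5 + 5) = 45.3/5.5 = 453/55 ≈ 8.236.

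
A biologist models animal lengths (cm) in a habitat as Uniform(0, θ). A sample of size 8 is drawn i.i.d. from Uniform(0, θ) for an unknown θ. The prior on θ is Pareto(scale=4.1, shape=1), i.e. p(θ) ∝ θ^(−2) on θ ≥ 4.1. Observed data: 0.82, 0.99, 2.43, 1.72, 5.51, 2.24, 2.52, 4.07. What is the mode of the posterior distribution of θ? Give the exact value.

θ̂_MAP = 5.51

The Uniform(0, θ) likelihood is θ^(−n) for θ ≥ max(xᵢ), zero otherwise. Here max(xᵢ) = 5.51.
Posterior ∝ θ^(−2) · θ^(−8) = θ^(−10) on θ ≥ max(4.1, 5.51) = 5.51.
This density is strictly decreasing in θ, so the posterior mode lies at the lower boundary of the support.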